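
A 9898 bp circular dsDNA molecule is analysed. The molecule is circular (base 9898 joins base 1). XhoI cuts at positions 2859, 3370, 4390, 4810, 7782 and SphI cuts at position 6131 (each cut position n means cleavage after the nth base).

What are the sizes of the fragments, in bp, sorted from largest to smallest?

Combined cut positions (sorted): 2859, 3370, 4390, 4810, 6131, 7782.
Circular molecule, 6 cuts → 6 fragments:
  3370 − 2859 = 511 bp
  4390 − 3370 = 1020 bp
  4810 − 4390 = 420 bp
  6131 − 4810 = 1321 bp
  7782 − 6131 = 1651 bp
  wrap: 9898 − 7782 + 2859 = 4975 bp
Sorted largest to smallest: 4975, 1651, 1321, 1020, 511, 420 bp.

4975, 1651, 1321, 1020, 511, 420 bp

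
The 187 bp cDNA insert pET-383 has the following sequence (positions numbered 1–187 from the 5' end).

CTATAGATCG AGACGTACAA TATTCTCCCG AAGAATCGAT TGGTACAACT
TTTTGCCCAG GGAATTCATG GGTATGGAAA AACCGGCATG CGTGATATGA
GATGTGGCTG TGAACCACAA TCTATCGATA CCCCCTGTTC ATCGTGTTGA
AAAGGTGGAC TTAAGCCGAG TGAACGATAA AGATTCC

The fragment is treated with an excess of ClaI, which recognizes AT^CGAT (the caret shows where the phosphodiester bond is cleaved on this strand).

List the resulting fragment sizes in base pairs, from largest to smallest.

89, 62, 36 bp

ClaI sites (ATCGAT) start at positions 35, 124.
ClaI cuts after base 2 of each site, so after positions 36, 125.
Linear molecule, 2 cuts → 3 fragments:
  1–36 → 36 bp
  37–125 → 89 bp
  126–187 → 62 bp
Sorted largest to smallest: 89, 62, 36 bp.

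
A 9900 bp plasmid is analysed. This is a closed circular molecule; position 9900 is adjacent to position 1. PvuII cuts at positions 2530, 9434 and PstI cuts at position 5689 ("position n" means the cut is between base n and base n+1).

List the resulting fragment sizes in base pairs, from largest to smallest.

3745, 3159, 2996 bp

Combined cut positions (sorted): 2530, 5689, 9434.
Circular molecule, 3 cuts → 3 fragments:
  5689 − 2530 = 3159 bp
  9434 − 5689 = 3745 bp
  wrap: 9900 − 9434 + 2530 = 2996 bp
Sorted largest to smallest: 3745, 3159, 2996 bp.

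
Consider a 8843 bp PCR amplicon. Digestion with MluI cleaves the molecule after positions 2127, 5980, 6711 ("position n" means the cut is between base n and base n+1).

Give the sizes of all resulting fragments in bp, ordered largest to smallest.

3853, 2132, 2127, 731 bp

Linear molecule, 3 cuts → 4 fragments:
  2127 − 0 = 2127 bp
  5980 − 2127 = 3853 bp
  6711 − 5980 = 731 bp
  8843 − 6711 = 2132 bp
Sorted largest to smallest: 3853, 2132, 2127, 731 bp.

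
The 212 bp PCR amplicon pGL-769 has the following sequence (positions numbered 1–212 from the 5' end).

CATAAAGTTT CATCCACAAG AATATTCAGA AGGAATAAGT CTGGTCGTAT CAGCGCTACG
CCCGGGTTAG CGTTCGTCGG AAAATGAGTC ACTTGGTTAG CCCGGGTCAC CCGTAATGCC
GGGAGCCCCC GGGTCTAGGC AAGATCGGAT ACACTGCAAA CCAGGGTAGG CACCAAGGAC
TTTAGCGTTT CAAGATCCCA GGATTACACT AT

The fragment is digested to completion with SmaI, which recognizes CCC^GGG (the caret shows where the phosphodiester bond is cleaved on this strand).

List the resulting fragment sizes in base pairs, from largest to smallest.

82, 63, 40, 27 bp

SmaI sites (CCCGGG) start at positions 61, 101, 128.
SmaI cuts after base 3 of each site, so after positions 63, 103, 130.
Linear molecule, 3 cuts → 4 fragments:
  1–63 → 63 bp
  64–103 → 40 bp
  104–130 → 27 bp
  131–212 → 82 bp
Sorted largest to smallest: 82, 63, 40, 27 bp.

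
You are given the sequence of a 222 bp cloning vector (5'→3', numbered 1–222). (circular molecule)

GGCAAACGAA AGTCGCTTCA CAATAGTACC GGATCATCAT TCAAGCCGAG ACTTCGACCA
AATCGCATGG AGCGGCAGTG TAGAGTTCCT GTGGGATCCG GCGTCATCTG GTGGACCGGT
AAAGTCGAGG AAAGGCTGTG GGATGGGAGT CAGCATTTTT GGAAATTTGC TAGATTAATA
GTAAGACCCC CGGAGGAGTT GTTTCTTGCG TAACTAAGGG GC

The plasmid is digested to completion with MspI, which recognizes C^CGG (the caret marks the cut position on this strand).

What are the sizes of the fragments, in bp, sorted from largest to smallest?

MspI sites (CCGG) start at positions 29, 98, 116, 190.
MspI cuts after the first base of each site, so after positions 29, 98, 116, 190.
Circular molecule, 4 cuts → 4 fragments:
  30–98 → 69 bp
  99–116 → 18 bp
  117–190 → 74 bp
  191–222 then 1–29 → 32 + 29 = 61 bp
Sorted largest to smallest: 74, 69, 61, 18 bp.

74, 69, 61, 18 bp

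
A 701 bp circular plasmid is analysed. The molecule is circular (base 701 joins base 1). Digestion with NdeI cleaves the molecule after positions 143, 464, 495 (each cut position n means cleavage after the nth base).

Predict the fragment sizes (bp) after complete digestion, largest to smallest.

Circular molecule, 3 cuts → 3 fragments:
  464 − 143 = 321 bp
  495 − 464 = 31 bp
  wrap: 701 − 495 + 143 = 349 bp
Sorted largest to smallest: 349, 321, 31 bp.

349, 321, 31 bp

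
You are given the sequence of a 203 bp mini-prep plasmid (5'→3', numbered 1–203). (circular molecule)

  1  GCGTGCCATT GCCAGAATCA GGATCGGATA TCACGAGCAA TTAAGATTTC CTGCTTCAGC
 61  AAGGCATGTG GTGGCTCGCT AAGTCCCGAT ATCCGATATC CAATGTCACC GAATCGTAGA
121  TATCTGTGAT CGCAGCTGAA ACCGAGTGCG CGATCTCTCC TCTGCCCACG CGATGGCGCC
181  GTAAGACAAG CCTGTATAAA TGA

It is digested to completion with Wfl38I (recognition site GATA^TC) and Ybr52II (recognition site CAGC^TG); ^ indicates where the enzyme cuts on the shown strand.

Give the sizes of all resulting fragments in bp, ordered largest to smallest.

Wfl38I sites (GATATC) start at positions 27, 88, 95, 119.
Wfl38I cuts after base 4 of each site, so after positions 30, 91, 98, 122.
The Ybr52II site (CAGCTG) starts at position 133.
Ybr52II cuts after base 4 of each site, so after position 136.
Combined cut positions: 30, 91, 98, 122, 136.
Circular molecule, 5 cuts → 5 fragments:
  31–91 → 61 bp
  92–98 → 7 bp
  99–122 → 24 bp
  123–136 → 14 bp
  137–203 then 1–30 → 67 + 30 = 97 bp
Sorted largest to smallest: 97, 61, 24, 14, 7 bp.

97, 61, 24, 14, 7 bp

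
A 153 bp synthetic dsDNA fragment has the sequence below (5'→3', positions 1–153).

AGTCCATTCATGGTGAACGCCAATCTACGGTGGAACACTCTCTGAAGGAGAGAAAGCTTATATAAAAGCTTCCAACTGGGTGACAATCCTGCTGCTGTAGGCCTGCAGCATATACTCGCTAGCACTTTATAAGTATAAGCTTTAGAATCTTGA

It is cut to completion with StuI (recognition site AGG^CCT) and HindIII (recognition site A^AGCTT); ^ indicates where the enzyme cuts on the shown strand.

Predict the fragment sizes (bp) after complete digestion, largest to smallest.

54, 36, 35, 16, 12 bp

The StuI site (AGGCCT) starts at position 99.
StuI cuts after base 3 of each site, so after position 101.
HindIII sites (AAGCTT) start at positions 54, 66, 137.
HindIII cuts after the first base of each site, so after positions 54, 66, 137.
Combined cut positions: 54, 66, 101, 137.
Linear molecule, 4 cuts → 5 fragments:
  1–54 → 54 bp
  55–66 → 12 bp
  67–101 → 35 bp
  102–137 → 36 bp
  138–153 → 16 bp
Sorted largest to smallest: 54, 36, 35, 16, 12 bp.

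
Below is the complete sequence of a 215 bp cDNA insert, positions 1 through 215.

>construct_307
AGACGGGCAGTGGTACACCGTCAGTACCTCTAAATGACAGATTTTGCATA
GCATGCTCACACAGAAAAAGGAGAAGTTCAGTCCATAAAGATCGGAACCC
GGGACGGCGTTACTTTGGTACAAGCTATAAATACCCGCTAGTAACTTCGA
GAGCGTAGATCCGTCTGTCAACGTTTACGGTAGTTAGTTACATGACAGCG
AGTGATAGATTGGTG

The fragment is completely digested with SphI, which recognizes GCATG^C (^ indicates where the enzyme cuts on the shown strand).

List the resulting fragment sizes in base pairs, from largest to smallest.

The SphI site (GCATGC) starts at position 51.
SphI cuts after base 5 of each site (before the last base), so after position 55.
Linear molecule, 1 cut → 2 fragments:
  1–55 → 55 bp
  56–215 → 160 bp
Sorted largest to smallest: 160, 55 bp.

160, 55 bp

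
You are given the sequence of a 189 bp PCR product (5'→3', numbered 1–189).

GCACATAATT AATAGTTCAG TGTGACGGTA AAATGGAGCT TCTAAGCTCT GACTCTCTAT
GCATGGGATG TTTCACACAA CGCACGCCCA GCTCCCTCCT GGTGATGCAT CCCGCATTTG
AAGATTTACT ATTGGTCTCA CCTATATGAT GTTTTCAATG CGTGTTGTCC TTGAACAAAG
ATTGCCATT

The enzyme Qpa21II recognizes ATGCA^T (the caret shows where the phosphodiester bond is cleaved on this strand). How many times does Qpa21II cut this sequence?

ATGCAT occurs starting at positions 59, 105.
Qpa21II cuts at 2 sites.

2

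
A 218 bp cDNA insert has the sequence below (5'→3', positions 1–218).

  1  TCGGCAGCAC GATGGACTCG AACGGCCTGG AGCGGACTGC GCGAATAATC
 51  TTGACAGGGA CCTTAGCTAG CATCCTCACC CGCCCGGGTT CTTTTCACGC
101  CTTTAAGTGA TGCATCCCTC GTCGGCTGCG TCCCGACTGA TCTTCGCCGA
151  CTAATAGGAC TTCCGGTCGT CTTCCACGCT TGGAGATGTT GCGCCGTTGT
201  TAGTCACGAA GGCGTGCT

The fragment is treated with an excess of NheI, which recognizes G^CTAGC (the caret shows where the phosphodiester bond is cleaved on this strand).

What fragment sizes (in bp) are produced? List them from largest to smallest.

The NheI site (GCTAGC) starts at position 66.
NheI cuts after the first base of each site, so after position 66.
Linear molecule, 1 cut → 2 fragments:
  1–66 → 66 bp
  67–218 → 152 bp
Sorted largest to smallest: 152, 66 bp.

152, 66 bp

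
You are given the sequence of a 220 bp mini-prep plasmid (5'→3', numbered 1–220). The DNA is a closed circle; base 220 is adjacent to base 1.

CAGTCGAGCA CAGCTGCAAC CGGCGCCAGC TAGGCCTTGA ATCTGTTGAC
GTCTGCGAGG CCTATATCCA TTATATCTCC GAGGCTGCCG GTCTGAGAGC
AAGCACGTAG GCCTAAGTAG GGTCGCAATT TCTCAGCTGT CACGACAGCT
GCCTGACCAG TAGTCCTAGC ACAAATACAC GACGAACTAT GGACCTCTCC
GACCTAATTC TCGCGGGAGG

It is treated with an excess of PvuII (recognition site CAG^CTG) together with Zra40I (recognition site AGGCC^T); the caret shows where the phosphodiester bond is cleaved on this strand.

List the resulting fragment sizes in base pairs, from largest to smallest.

PvuII sites (CAGCTG) start at positions 11, 134, 146.
PvuII cuts after base 3 of each site, so after positions 13, 136, 148.
Zra40I sites (AGGCCT) start at positions 32, 58, 109.
Zra40I cuts after base 5 of each site (before the last base), so after positions 36, 62, 113.
Combined cut positions: 13, 36, 62, 113, 136, 148.
Circular molecule, 6 cuts → 6 fragments:
  14–36 → 23 bp
  37–62 → 26 bp
  63–113 → 51 bp
  114–136 → 23 bp
  137–148 → 12 bp
  149–220 then 1–13 → 72 + 13 = 85 bp
Sorted largest to smallest: 85, 51, 26, 23, 23, 12 bp.

85, 51, 26, 23, 23, 12 bp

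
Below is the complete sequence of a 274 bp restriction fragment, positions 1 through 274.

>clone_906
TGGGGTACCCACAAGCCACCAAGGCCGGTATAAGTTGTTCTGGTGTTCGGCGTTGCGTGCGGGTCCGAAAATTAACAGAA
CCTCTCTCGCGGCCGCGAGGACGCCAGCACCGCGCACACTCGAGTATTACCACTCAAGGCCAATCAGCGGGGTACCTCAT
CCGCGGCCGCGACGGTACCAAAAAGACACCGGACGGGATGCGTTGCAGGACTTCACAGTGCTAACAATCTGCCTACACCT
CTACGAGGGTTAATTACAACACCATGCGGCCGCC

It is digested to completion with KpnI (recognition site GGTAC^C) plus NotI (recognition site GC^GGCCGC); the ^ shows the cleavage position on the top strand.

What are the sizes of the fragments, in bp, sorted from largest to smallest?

89, 82, 65, 14, 9, 8, 7 bp

KpnI sites (GGTACC) start at positions 4, 151, 174.
KpnI cuts after base 5 of each site (before the last base), so after positions 8, 155, 178.
NotI sites (GCGGCCGC) start at positions 89, 163, 266.
NotI cuts after base 2 of each site, so after positions 90, 164, 267.
Combined cut positions: 8, 90, 155, 164, 178, 267.
Linear molecule, 6 cuts → 7 fragments:
  1–8 → 8 bp
  9–90 → 82 bp
  91–155 → 65 bp
  156–164 → 9 bp
  165–178 → 14 bp
  179–267 → 89 bp
  268–274 → 7 bp
Sorted largest to smallest: 89, 82, 65, 14, 9, 8, 7 bp.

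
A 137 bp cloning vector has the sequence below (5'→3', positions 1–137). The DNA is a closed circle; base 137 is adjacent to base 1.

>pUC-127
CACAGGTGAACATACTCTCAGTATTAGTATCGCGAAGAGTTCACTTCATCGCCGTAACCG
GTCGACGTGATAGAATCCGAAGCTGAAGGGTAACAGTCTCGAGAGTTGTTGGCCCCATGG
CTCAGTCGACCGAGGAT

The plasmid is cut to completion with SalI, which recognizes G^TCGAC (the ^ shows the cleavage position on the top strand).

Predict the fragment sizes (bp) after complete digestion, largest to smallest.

SalI sites (GTCGAC) start at positions 61, 125.
SalI cuts after the first base of each site, so after positions 61, 125.
Circular molecule, 2 cuts → 2 fragments:
  62–125 → 64 bp
  126–137 then 1–61 → 12 + 61 = 73 bp
Sorted largest to smallest: 73, 64 bp.

73, 64 bp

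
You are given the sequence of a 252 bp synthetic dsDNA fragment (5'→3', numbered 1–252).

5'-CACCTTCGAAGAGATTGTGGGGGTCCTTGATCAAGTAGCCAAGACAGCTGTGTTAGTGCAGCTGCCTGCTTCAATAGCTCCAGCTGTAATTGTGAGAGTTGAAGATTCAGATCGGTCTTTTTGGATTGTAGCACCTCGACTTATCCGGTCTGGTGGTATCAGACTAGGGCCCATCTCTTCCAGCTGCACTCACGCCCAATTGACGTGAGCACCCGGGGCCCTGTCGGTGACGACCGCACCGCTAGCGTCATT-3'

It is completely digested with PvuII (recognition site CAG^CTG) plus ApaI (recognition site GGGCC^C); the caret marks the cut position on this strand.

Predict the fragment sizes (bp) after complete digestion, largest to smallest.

PvuII sites (CAGCTG) start at positions 45, 59, 81, 181.
PvuII cuts after base 3 of each site, so after positions 47, 61, 83, 183.
ApaI sites (GGGCCC) start at positions 167, 216.
ApaI cuts after base 5 of each site (before the last base), so after positions 171, 220.
Combined cut positions: 47, 61, 83, 171, 183, 220.
Linear molecule, 6 cuts → 7 fragments:
  1–47 → 47 bp
  48–61 → 14 bp
  62–83 → 22 bp
  84–171 → 88 bp
  172–183 → 12 bp
  184–220 → 37 bp
  221–252 → 32 bp
Sorted largest to smallest: 88, 47, 37, 32, 22, 14, 12 bp.

88, 47, 37, 32, 22, 14, 12 bp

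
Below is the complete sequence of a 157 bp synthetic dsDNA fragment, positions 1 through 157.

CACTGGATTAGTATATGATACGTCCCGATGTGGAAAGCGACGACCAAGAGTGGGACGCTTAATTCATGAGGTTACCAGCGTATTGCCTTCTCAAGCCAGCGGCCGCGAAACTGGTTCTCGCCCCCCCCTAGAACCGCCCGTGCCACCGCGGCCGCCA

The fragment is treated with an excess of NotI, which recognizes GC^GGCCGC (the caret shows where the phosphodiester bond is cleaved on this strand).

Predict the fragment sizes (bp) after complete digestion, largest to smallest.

100, 49, 8 bp

NotI sites (GCGGCCGC) start at positions 99, 148.
NotI cuts after base 2 of each site, so after positions 100, 149.
Linear molecule, 2 cuts → 3 fragments:
  1–100 → 100 bp
  101–149 → 49 bp
  150–157 → 8 bp
Sorted largest to smallest: 100, 49, 8 bp.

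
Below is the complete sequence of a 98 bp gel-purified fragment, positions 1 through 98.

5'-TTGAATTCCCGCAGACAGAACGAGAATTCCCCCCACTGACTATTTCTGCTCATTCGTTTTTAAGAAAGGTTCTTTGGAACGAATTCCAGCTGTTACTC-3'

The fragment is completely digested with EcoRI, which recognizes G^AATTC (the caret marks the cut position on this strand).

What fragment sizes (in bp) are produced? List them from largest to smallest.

57, 21, 17, 3 bp

EcoRI sites (GAATTC) start at positions 3, 24, 81.
EcoRI cuts after the first base of each site, so after positions 3, 24, 81.
Linear molecule, 3 cuts → 4 fragments:
  1–3 → 3 bp
  4–24 → 21 bp
  25–81 → 57 bp
  82–98 → 17 bp
Sorted largest to smallest: 57, 21, 17, 3 bp.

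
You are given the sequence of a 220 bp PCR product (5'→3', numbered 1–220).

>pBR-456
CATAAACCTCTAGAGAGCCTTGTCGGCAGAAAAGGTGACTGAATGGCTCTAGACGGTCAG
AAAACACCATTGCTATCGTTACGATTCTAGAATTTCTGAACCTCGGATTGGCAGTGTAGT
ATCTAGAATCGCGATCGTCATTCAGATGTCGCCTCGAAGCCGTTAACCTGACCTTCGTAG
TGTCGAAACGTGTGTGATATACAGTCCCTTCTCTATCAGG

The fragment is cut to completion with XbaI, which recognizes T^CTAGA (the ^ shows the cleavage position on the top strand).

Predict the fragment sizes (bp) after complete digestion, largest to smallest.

98, 39, 38, 36, 9 bp

XbaI sites (TCTAGA) start at positions 9, 48, 86, 122.
XbaI cuts after the first base of each site, so after positions 9, 48, 86, 122.
Linear molecule, 4 cuts → 5 fragments:
  1–9 → 9 bp
  10–48 → 39 bp
  49–86 → 38 bp
  87–122 → 36 bp
  123–220 → 98 bp
Sorted largest to smallest: 98, 39, 38, 36, 9 bp.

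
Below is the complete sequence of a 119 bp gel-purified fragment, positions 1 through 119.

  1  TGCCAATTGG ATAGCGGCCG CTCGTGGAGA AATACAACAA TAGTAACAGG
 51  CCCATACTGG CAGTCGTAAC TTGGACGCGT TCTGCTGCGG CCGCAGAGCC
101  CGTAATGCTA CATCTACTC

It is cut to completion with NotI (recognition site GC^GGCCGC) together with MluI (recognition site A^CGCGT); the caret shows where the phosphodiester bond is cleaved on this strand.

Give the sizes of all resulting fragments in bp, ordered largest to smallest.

60, 31, 15, 13 bp

NotI sites (GCGGCCGC) start at positions 14, 87.
NotI cuts after base 2 of each site, so after positions 15, 88.
The MluI site (ACGCGT) starts at position 75.
MluI cuts after the first base of each site, so after position 75.
Combined cut positions: 15, 75, 88.
Linear molecule, 3 cuts → 4 fragments:
  1–15 → 15 bp
  16–75 → 60 bp
  76–88 → 13 bp
  89–119 → 31 bp
Sorted largest to smallest: 60, 31, 15, 13 bp.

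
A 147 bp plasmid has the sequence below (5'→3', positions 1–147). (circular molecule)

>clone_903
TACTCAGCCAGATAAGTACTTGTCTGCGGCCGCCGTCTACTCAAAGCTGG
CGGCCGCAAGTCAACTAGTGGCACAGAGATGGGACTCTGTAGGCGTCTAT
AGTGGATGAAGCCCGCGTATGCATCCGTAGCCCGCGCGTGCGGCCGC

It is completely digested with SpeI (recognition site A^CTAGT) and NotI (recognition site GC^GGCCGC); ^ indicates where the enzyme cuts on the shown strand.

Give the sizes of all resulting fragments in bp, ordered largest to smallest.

The SpeI site (ACTAGT) starts at position 64.
SpeI cuts after the first base of each site, so after position 64.
NotI sites (GCGGCCGC) start at positions 26, 50, 140.
NotI cuts after base 2 of each site, so after positions 27, 51, 141.
Combined cut positions: 27, 51, 64, 141.
Circular molecule, 4 cuts → 4 fragments:
  28–51 → 24 bp
  52–64 → 13 bp
  65–141 → 77 bp
  142–147 then 1–27 → 6 + 27 = 33 bp
Sorted largest to smallest: 77, 33, 24, 13 bp.

77, 33, 24, 13 bp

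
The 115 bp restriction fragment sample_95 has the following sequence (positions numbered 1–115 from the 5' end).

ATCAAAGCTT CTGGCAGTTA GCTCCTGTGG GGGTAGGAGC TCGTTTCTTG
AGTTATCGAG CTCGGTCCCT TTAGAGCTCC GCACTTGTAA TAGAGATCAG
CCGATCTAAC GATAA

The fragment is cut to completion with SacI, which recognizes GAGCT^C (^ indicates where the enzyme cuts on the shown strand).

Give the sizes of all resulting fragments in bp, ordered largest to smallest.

SacI sites (GAGCTC) start at positions 37, 58, 74.
SacI cuts after base 5 of each site (before the last base), so after positions 41, 62, 78.
Linear molecule, 3 cuts → 4 fragments:
  1–41 → 41 bp
  42–62 → 21 bp
  63–78 → 16 bp
  79–115 → 37 bp
Sorted largest to smallest: 41, 37, 21, 16 bp.

41, 37, 21, 16 bp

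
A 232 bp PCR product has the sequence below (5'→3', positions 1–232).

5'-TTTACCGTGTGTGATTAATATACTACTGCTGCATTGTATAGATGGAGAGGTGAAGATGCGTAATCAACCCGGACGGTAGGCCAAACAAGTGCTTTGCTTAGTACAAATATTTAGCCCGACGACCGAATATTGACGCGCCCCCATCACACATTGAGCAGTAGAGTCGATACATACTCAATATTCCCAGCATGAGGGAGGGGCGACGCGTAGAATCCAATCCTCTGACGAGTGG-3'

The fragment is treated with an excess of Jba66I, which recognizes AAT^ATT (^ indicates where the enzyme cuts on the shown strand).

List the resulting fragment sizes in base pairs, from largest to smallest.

Jba66I sites (AATATT) start at positions 106, 126, 177.
Jba66I cuts after base 3 of each site, so after positions 108, 128, 179.
Linear molecule, 3 cuts → 4 fragments:
  1–108 → 108 bp
  109–128 → 20 bp
  129–179 → 51 bp
  180–232 → 53 bp
Sorted largest to smallest: 108, 53, 51, 20 bp.

108, 53, 51, 20 bp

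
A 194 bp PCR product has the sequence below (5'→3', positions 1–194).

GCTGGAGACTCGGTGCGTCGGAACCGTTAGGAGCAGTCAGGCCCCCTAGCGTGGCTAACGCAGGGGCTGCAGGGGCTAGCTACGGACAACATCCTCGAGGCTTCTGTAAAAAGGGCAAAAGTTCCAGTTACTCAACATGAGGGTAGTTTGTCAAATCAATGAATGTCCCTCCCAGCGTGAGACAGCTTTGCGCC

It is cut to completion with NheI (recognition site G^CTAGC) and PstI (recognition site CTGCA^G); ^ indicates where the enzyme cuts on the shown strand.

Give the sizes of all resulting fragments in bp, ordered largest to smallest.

119, 71, 4 bp

The NheI site (GCTAGC) starts at position 75.
NheI cuts after the first base of each site, so after position 75.
The PstI site (CTGCAG) starts at position 67.
PstI cuts after base 5 of each site (before the last base), so after position 71.
Combined cut positions: 71, 75.
Linear molecule, 2 cuts → 3 fragments:
  1–71 → 71 bp
  72–75 → 4 bp
  76–194 → 119 bp
Sorted largest to smallest: 119, 71, 4 bp.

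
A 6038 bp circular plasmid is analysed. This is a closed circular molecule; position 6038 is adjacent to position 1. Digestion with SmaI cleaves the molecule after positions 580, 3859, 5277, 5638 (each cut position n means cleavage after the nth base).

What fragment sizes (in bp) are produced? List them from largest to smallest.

3279, 1418, 980, 361 bp

Circular molecule, 4 cuts → 4 fragments:
  3859 − 580 = 3279 bp
  5277 − 3859 = 1418 bp
  5638 − 5277 = 361 bp
  wrap: 6038 − 5638 + 580 = 980 bp
Sorted largest to smallest: 3279, 1418, 980, 361 bp.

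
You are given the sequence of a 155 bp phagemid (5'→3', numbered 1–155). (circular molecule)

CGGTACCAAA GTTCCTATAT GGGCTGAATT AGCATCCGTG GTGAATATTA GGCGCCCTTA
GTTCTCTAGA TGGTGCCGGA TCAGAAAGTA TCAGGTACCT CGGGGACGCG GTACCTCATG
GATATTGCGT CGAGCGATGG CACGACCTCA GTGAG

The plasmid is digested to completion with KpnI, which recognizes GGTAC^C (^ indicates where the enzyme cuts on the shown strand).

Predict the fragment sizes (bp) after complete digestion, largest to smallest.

KpnI sites (GGTACC) start at positions 2, 94, 110.
KpnI cuts after base 5 of each site (before the last base), so after positions 6, 98, 114.
Circular molecule, 3 cuts → 3 fragments:
  7–98 → 92 bp
  99–114 → 16 bp
  115–155 then 1–6 → 41 + 6 = 47 bp
Sorted largest to smallest: 92, 47, 16 bp.

92, 47, 16 bp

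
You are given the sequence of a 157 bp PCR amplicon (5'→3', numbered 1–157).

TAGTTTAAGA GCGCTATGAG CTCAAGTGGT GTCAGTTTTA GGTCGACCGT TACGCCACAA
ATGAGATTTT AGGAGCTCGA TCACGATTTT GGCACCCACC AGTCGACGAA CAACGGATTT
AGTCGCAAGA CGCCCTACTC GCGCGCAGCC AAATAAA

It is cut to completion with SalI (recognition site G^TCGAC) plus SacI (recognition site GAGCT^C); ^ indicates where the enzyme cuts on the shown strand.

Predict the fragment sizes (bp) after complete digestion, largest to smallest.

55, 35, 25, 22, 20 bp

SalI sites (GTCGAC) start at positions 42, 102.
SalI cuts after the first base of each site, so after positions 42, 102.
SacI sites (GAGCTC) start at positions 18, 73.
SacI cuts after base 5 of each site (before the last base), so after positions 22, 77.
Combined cut positions: 22, 42, 77, 102.
Linear molecule, 4 cuts → 5 fragments:
  1–22 → 22 bp
  23–42 → 20 bp
  43–77 → 35 bp
  78–102 → 25 bp
  103–157 → 55 bp
Sorted largest to smallest: 55, 35, 25, 22, 20 bp.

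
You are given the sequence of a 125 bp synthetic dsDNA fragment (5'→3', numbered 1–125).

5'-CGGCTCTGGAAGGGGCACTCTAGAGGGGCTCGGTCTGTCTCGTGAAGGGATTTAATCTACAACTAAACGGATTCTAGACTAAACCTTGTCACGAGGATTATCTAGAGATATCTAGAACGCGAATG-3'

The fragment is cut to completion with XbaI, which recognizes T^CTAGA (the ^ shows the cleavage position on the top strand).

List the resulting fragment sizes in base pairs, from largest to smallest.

54, 28, 19, 14, 10 bp

XbaI sites (TCTAGA) start at positions 19, 73, 101, 111.
XbaI cuts after the first base of each site, so after positions 19, 73, 101, 111.
Linear molecule, 4 cuts → 5 fragments:
  1–19 → 19 bp
  20–73 → 54 bp
  74–101 → 28 bp
  102–111 → 10 bp
  112–125 → 14 bp
Sorted largest to smallest: 54, 28, 19, 14, 10 bp.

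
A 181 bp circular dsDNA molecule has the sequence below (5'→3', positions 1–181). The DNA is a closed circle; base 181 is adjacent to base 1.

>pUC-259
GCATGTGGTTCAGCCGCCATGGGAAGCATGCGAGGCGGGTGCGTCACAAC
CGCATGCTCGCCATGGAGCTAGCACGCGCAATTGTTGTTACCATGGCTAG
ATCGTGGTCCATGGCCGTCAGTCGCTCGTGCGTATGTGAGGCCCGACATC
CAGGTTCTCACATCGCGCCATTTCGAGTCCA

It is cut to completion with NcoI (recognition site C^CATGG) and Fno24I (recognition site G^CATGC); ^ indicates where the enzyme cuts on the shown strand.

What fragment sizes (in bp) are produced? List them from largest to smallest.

NcoI sites (CCATGG) start at positions 17, 61, 91, 109.
NcoI cuts after the first base of each site, so after positions 17, 61, 91, 109.
Fno24I sites (GCATGC) start at positions 26, 52.
Fno24I cuts after the first base of each site, so after positions 26, 52.
Combined cut positions: 17, 26, 52, 61, 91, 109.
Circular molecule, 6 cuts → 6 fragments:
  18–26 → 9 bp
  27–52 → 26 bp
  53–61 → 9 bp
  62–91 → 30 bp
  92–109 → 18 bp
  110–181 then 1–17 → 72 + 17 = 89 bp
Sorted largest to smallest: 89, 30, 26, 18, 9, 9 bp.

89, 30, 26, 18, 9, 9 bp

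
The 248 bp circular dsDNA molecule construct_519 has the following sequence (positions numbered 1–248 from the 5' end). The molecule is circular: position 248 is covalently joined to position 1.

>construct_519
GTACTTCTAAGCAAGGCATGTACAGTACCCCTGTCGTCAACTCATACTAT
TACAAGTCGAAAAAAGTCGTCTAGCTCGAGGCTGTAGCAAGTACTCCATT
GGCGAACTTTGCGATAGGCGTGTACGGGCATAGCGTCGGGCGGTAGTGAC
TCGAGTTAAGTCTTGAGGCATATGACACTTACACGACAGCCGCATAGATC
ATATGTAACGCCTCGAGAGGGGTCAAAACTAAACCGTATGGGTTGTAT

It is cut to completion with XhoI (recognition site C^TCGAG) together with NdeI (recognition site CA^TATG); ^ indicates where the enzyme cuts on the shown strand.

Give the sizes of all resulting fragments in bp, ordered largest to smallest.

XhoI sites (CTCGAG) start at positions 75, 150, 212.
XhoI cuts after the first base of each site, so after positions 75, 150, 212.
NdeI sites (CATATG) start at positions 169, 200.
NdeI cuts after base 2 of each site, so after positions 170, 201.
Combined cut positions: 75, 150, 170, 201, 212.
Circular molecule, 5 cuts → 5 fragments:
  76–150 → 75 bp
  151–170 → 20 bp
  171–201 → 31 bp
  202–212 → 11 bp
  213–248 then 1–75 → 36 + 75 = 111 bp
Sorted largest to smallest: 111, 75, 31, 20, 11 bp.

111, 75, 31, 20, 11 bp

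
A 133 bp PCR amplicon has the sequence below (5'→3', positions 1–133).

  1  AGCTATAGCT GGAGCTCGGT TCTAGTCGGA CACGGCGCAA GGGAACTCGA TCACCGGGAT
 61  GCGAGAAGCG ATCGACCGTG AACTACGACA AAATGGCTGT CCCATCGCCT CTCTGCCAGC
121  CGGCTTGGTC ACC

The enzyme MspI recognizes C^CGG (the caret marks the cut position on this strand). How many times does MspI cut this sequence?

CCGG occurs starting at positions 54, 120.
MspI cuts at 2 sites.

2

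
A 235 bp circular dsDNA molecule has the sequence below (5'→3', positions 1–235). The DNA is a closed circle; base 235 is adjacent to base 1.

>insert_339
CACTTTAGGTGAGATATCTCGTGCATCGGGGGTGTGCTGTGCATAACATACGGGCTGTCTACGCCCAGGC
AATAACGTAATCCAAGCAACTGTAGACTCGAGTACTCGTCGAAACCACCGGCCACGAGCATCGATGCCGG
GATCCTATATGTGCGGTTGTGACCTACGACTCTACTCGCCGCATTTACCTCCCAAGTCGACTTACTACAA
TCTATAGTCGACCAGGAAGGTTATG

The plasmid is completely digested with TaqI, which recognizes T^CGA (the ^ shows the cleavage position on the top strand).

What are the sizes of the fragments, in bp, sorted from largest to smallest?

115, 66, 22, 21, 11 bp

TaqI sites (TCGA) start at positions 98, 109, 131, 197, 218.
TaqI cuts after the first base of each site, so after positions 98, 109, 131, 197, 218.
Circular molecule, 5 cuts → 5 fragments:
  99–109 → 11 bp
  110–131 → 22 bp
  132–197 → 66 bp
  198–218 → 21 bp
  219–235 then 1–98 → 17 + 98 = 115 bp
Sorted largest to smallest: 115, 66, 22, 21, 11 bp.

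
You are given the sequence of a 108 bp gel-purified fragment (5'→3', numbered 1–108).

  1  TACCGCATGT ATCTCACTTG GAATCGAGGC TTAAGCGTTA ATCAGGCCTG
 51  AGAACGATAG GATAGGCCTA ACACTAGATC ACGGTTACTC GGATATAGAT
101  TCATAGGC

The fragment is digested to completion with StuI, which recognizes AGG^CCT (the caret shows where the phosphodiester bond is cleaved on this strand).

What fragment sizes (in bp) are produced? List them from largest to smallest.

StuI sites (AGGCCT) start at positions 44, 64.
StuI cuts after base 3 of each site, so after positions 46, 66.
Linear molecule, 2 cuts → 3 fragments:
  1–46 → 46 bp
  47–66 → 20 bp
  67–108 → 42 bp
Sorted largest to smallest: 46, 42, 20 bp.

46, 42, 20 bp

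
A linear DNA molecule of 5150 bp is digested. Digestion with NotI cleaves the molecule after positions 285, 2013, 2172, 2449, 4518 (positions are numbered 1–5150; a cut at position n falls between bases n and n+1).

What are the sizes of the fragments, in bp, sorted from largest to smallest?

Linear molecule, 5 cuts → 6 fragments:
  285 − 0 = 285 bp
  2013 − 285 = 1728 bp
  2172 − 2013 = 159 bp
  2449 − 2172 = 277 bp
  4518 − 2449 = 2069 bp
  5150 − 4518 = 632 bp
Sorted largest to smallest: 2069, 1728, 632, 285, 277, 159 bp.

2069, 1728, 632, 285, 277, 159 bp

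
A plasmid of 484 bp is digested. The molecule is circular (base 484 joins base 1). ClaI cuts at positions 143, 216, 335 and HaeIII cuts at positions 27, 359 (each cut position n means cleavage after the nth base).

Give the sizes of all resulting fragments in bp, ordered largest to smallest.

152, 119, 116, 73, 24 bp

Combined cut positions (sorted): 27, 143, 216, 335, 359.
Circular molecule, 5 cuts → 5 fragments:
  143 − 27 = 116 bp
  216 − 143 = 73 bp
  335 − 216 = 119 bp
  359 − 335 = 24 bp
  wrap: 484 − 359 + 27 = 152 bp
Sorted largest to smallest: 152, 119, 116, 73, 24 bp.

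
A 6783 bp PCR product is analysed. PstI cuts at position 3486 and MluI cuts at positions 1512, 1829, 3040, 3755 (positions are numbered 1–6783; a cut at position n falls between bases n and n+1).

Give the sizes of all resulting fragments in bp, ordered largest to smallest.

Combined cut positions (sorted): 1512, 1829, 3040, 3486, 3755.
Linear molecule, 5 cuts → 6 fragments:
  1512 − 0 = 1512 bp
  1829 − 1512 = 317 bp
  3040 − 1829 = 1211 bp
  3486 − 3040 = 446 bp
  3755 − 3486 = 269 bp
  6783 − 3755 = 3028 bp
Sorted largest to smallest: 3028, 1512, 1211, 446, 317, 269 bp.

3028, 1512, 1211, 446, 317, 269 bp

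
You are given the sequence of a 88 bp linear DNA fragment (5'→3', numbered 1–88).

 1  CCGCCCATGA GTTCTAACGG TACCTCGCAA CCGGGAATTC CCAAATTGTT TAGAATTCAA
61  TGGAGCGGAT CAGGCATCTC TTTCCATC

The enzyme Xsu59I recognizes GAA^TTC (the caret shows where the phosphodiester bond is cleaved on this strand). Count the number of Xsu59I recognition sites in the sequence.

2

GAATTC occurs starting at positions 35, 53.
Xsu59I cuts at 2 sites.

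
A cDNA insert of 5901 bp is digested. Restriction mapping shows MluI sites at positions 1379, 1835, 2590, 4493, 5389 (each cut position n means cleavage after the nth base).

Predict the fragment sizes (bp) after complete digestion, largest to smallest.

Linear molecule, 5 cuts → 6 fragments:
  1379 − 0 = 1379 bp
  1835 − 1379 = 456 bp
  2590 − 1835 = 755 bp
  4493 − 2590 = 1903 bp
  5389 − 4493 = 896 bp
  5901 − 5389 = 512 bp
Sorted largest to smallest: 1903, 1379, 896, 755, 512, 456 bp.

1903, 1379, 896, 755, 512, 456 bp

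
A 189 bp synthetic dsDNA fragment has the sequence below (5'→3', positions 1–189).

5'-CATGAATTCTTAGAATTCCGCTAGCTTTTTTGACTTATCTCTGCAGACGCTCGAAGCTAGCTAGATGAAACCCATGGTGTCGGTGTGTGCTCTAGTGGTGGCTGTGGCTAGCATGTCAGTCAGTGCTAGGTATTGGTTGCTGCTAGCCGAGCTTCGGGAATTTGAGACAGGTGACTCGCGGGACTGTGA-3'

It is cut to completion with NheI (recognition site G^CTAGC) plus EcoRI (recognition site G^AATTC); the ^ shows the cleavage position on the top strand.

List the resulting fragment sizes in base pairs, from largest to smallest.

NheI sites (GCTAGC) start at positions 20, 56, 107, 142.
NheI cuts after the first base of each site, so after positions 20, 56, 107, 142.
EcoRI sites (GAATTC) start at positions 4, 13.
EcoRI cuts after the first base of each site, so after positions 4, 13.
Combined cut positions: 4, 13, 20, 56, 107, 142.
Linear molecule, 6 cuts → 7 fragments:
  1–4 → 4 bp
  5–13 → 9 bp
  14–20 → 7 bp
  21–56 → 36 bp
  57–107 → 51 bp
  108–142 → 35 bp
  143–189 → 47 bp
Sorted largest to smallest: 51, 47, 36, 35, 9, 7, 4 bp.

51, 47, 36, 35, 9, 7, 4 bp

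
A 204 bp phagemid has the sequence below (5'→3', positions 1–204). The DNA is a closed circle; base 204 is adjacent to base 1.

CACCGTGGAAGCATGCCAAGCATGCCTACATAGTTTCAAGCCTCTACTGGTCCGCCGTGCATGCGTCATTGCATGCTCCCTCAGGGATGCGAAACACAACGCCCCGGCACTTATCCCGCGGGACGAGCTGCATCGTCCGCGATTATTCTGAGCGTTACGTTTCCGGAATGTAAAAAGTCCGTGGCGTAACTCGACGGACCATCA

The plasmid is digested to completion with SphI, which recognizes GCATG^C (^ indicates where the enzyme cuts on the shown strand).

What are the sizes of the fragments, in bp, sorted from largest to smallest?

SphI sites (GCATGC) start at positions 11, 20, 59, 71.
SphI cuts after base 5 of each site (before the last base), so after positions 15, 24, 63, 75.
Circular molecule, 4 cuts → 4 fragments:
  16–24 → 9 bp
  25–63 → 39 bp
  64–75 → 12 bp
  76–204 then 1–15 → 129 + 15 = 144 bp
Sorted largest to smallest: 144, 39, 12, 9 bp.

144, 39, 12, 9 bp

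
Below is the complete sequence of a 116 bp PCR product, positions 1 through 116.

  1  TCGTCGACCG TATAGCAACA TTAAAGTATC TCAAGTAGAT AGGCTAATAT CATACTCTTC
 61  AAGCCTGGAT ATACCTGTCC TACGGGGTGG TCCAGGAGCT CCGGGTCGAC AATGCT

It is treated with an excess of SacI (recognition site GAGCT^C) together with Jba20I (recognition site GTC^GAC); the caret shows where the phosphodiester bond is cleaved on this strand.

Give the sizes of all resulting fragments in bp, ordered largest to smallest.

95, 9, 7, 5 bp

The SacI site (GAGCTC) starts at position 96.
SacI cuts after base 5 of each site (before the last base), so after position 100.
Jba20I sites (GTCGAC) start at positions 3, 105.
Jba20I cuts after base 3 of each site, so after positions 5, 107.
Combined cut positions: 5, 100, 107.
Linear molecule, 3 cuts → 4 fragments:
  1–5 → 5 bp
  6–100 → 95 bp
  101–107 → 7 bp
  108–116 → 9 bp
Sorted largest to smallest: 95, 9, 7, 5 bp.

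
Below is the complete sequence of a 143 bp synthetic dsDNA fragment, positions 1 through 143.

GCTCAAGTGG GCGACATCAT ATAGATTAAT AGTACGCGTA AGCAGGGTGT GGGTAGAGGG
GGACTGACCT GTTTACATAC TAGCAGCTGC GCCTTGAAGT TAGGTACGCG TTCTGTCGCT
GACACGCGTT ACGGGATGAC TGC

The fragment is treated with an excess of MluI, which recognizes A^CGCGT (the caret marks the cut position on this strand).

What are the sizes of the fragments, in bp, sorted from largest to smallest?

72, 34, 19, 18 bp

MluI sites (ACGCGT) start at positions 34, 106, 124.
MluI cuts after the first base of each site, so after positions 34, 106, 124.
Linear molecule, 3 cuts → 4 fragments:
  1–34 → 34 bp
  35–106 → 72 bp
  107–124 → 18 bp
  125–143 → 19 bp
Sorted largest to smallest: 72, 34, 19, 18 bp.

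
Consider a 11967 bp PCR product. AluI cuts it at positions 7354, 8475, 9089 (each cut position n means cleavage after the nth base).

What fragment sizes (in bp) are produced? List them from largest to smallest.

7354, 2878, 1121, 614 bp

Linear molecule, 3 cuts → 4 fragments:
  7354 − 0 = 7354 bp
  8475 − 7354 = 1121 bp
  9089 − 8475 = 614 bp
  11967 − 9089 = 2878 bp
Sorted largest to smallest: 7354, 2878, 1121, 614 bp.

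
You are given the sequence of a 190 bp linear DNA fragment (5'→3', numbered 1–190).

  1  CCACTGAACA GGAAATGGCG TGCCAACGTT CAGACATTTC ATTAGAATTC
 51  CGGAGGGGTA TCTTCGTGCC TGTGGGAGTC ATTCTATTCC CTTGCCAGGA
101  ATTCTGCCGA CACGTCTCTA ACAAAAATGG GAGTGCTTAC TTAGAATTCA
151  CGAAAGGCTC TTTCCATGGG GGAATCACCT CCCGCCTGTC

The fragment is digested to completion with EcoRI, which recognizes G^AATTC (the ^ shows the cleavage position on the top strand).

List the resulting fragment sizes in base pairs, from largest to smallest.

54, 46, 45, 45 bp

EcoRI sites (GAATTC) start at positions 45, 99, 144.
EcoRI cuts after the first base of each site, so after positions 45, 99, 144.
Linear molecule, 3 cuts → 4 fragments:
  1–45 → 45 bp
  46–99 → 54 bp
  100–144 → 45 bp
  145–190 → 46 bp
Sorted largest to smallest: 54, 46, 45, 45 bp.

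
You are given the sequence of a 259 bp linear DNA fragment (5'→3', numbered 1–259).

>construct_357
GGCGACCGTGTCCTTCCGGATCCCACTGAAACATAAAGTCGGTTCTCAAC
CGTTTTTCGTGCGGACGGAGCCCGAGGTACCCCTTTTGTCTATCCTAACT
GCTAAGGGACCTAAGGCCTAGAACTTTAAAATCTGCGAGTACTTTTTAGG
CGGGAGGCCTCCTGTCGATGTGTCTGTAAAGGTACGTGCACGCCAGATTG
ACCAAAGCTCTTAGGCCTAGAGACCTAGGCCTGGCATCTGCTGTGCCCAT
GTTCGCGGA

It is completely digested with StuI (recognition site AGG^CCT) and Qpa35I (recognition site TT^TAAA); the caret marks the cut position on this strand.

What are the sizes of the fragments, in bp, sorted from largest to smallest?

116, 58, 31, 30, 14, 10 bp

StuI sites (AGGCCT) start at positions 114, 155, 213, 227.
StuI cuts after base 3 of each site, so after positions 116, 157, 215, 229.
The Qpa35I site (TTTAAA) starts at position 125.
Qpa35I cuts after base 2 of each site, so after position 126.
Combined cut positions: 116, 126, 157, 215, 229.
Linear molecule, 5 cuts → 6 fragments:
  1–116 → 116 bp
  117–126 → 10 bp
  127–157 → 31 bp
  158–215 → 58 bp
  216–229 → 14 bp
  230–259 → 30 bp
Sorted largest to smallest: 116, 58, 31, 30, 14, 10 bp.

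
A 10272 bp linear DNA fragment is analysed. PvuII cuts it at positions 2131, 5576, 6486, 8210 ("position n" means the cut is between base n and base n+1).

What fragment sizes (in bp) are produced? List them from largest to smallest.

3445, 2131, 2062, 1724, 910 bp

Linear molecule, 4 cuts → 5 fragments:
  2131 − 0 = 2131 bp
  5576 − 2131 = 3445 bp
  6486 − 5576 = 910 bp
  8210 − 6486 = 1724 bp
  10272 − 8210 = 2062 bp
Sorted largest to smallest: 3445, 2131, 2062, 1724, 910 bp.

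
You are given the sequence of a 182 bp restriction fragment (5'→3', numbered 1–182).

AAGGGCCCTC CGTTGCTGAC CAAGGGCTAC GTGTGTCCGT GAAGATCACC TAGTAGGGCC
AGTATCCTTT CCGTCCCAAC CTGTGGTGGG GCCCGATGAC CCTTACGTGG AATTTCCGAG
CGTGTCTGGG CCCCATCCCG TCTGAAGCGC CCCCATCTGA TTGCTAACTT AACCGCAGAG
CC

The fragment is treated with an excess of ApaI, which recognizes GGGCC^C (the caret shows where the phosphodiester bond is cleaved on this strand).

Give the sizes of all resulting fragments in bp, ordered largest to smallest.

86, 50, 39, 7 bp

ApaI sites (GGGCCC) start at positions 3, 89, 128.
ApaI cuts after base 5 of each site (before the last base), so after positions 7, 93, 132.
Linear molecule, 3 cuts → 4 fragments:
  1–7 → 7 bp
  8–93 → 86 bp
  94–132 → 39 bp
  133–182 → 50 bp
Sorted largest to smallest: 86, 50, 39, 7 bp.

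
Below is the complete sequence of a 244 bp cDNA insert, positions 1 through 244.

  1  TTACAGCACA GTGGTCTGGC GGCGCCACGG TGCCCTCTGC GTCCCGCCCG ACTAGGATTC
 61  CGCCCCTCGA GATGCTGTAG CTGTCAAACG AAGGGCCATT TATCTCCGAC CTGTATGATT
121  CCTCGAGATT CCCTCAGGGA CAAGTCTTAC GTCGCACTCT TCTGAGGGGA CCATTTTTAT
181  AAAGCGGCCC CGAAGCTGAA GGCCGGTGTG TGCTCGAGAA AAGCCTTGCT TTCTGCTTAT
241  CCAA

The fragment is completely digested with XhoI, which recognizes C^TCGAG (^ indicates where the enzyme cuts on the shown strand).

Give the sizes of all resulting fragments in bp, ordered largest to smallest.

XhoI sites (CTCGAG) start at positions 66, 122, 213.
XhoI cuts after the first base of each site, so after positions 66, 122, 213.
Linear molecule, 3 cuts → 4 fragments:
  1–66 → 66 bp
  67–122 → 56 bp
  123–213 → 91 bp
  214–244 → 31 bp
Sorted largest to smallest: 91, 66, 56, 31 bp.

91, 66, 56, 31 bp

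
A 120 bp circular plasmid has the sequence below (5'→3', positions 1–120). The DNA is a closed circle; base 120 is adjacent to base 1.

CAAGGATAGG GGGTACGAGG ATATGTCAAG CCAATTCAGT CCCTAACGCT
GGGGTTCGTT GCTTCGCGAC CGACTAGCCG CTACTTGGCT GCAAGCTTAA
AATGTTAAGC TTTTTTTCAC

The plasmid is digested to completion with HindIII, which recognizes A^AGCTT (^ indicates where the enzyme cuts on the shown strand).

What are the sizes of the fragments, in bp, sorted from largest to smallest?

106, 14 bp

HindIII sites (AAGCTT) start at positions 93, 107.
HindIII cuts after the first base of each site, so after positions 93, 107.
Circular molecule, 2 cuts → 2 fragments:
  94–107 → 14 bp
  108–120 then 1–93 → 13 + 93 = 106 bp
Sorted largest to smallest: 106, 14 bp.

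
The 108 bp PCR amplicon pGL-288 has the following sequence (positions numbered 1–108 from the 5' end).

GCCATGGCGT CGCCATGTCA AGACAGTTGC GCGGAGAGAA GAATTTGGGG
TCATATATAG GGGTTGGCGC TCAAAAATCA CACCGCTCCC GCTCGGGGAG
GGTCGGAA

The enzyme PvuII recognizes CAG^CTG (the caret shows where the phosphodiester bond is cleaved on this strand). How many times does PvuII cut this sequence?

No occurrence of CAGCTG is present in the sequence.
PvuII does not cut: 0 sites.

0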